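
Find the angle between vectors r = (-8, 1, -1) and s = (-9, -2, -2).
r·s = 72, |r|² = 66, |s|² = 89
cos θ = 72/√5874 ≈ 0.9394
θ ≈ 20.04°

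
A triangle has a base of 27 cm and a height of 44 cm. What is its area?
Area = (1/2) * base * height
Area = (1/2) * 27 * 44
Area = 594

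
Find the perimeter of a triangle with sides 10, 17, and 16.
Perimeter = sum of all sides
Perimeter = 10 + 17 + 16
Perimeter = 43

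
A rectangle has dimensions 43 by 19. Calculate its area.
Area = length * width
Area = 43 * 19
Area = 817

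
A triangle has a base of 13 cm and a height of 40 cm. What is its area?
Area = (1/2) * base * height
Area = (1/2) * 13 * 40
Area = 260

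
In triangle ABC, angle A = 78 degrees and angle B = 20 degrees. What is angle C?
Sum of angles in a triangle = 180 degrees
Third angle = 180 - 78 - 20
Third angle = 82 degrees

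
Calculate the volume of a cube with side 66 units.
Volume = s³
Volume = 66³
Volume = 287496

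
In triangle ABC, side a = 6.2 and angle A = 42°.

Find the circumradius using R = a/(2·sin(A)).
R = a/(2·sin(A)) = 6.2/(2·sin(42°))
R = 6.2/(2·0.669131) = 6.2/1.338261 = 4.633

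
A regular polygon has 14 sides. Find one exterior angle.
Exterior angle of a regular n-gon = 360/n
Exterior angle = 360/14
Exterior angle = 25.71 degrees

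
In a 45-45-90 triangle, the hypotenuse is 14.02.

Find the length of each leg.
In a 45-45-90 triangle, hypotenuse = leg·√2  →  leg = hypotenuse/√2
leg = 14.02/√2 = 9.914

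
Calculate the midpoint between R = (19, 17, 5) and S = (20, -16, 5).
Midpoint = ((19+20)/2, (17-16)/2, (5+5)/2) = (19.5, 0.5, 5)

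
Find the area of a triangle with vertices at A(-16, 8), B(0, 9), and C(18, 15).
Using the coordinate formula: Area = (1/2)|x₁(y₂-y₃) + x₂(y₃-y₁) + x₃(y₁-y₂)|
Area = (1/2)|(-16)(9-15) + 0(15-8) + 18(8-9)|
Area = (1/2)|(-16)*(-6) + 0*7 + 18*(-1)|
Area = (1/2)|96 + 0 + (-18)|
Area = (1/2)*78 = 39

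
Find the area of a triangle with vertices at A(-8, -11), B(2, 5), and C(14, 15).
Using the coordinate formula: Area = (1/2)|x₁(y₂-y₃) + x₂(y₃-y₁) + x₃(y₁-y₂)|
Area = (1/2)|(-8)(5-15) + 2(15-(-11)) + 14((-11)-5)|
Area = (1/2)|(-8)*(-10) + 2*26 + 14*(-16)|
Area = (1/2)|80 + 52 + (-224)|
Area = (1/2)*92 = 46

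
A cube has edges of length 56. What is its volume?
Volume = s³
Volume = 56³
Volume = 175616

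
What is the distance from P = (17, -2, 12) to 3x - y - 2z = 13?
d = |3(17) + (-1)(-2) + (-2)(12) - (13)| / √(3² + (-1)² + (-2)²) = 16/√14 = 4.276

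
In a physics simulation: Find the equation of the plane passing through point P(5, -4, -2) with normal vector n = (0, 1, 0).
d = n·P = (0)(5) + (1)(-4) + (0)(-2) = -4
Plane: y = -4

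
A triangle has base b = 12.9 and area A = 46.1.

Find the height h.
A = ½bh  →  h = 2A/b
h = 2·46.1/12.9 = 7.147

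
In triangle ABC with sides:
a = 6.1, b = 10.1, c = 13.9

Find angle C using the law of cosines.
cos(C) = (a² + b² - c²)/(2ab)
cos(C) = (6.1² + 10.1² - 13.9²)/(2·6.1·10.1) = -53.99/123.22 = -0.438159
C = arccos(-0.438159) = 116°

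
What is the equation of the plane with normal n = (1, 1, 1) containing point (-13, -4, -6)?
d = n·P = (1)(-13) + (1)(-4) + (1)(-6) = -23
Plane: x + y + z = -23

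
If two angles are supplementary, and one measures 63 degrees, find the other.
Supplementary angles sum to 180 degrees.
Other angle = 180 - 63
Other angle = 117 degrees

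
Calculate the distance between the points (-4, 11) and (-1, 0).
Using the distance formula: d = sqrt((x₂-x₁)² + (y₂-y₁)²)
dx = (-1) - (-4) = 3
dy = 0 - 11 = -11
d = sqrt(3² + (-11)²) = sqrt(9 + 121) = sqrt(130) = 11.40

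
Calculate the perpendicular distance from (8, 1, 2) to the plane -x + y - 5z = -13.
d = |(-1)(8) + 1(1) + (-5)(2) - (-13)| / √((-1)² + 1² + (-5)²) = 4/√27 = 0.7698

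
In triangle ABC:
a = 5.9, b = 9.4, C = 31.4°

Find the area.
Using A = ½ab·sin(C):
A = ½·5.9·9.4·sin(31.4°) = ½·55.46·0.521010 = 14.45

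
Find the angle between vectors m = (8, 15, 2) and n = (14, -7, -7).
m·n = -7, |m|² = 293, |n|² = 294
cos θ = -7/√86142 ≈ -0.02385
θ ≈ 91.37°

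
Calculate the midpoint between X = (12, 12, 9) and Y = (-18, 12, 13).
Midpoint = ((12-18)/2, (12+12)/2, (9+13)/2) = (-3, 12, 11)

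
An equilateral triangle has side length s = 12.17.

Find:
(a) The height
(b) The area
(a) Height h = s·√3/2 = 12.17·√3/2 = 10.54
(b) Area = (√3/4)·s² = (√3/4)·12.17² = (√3/4)·148.109 = 64.13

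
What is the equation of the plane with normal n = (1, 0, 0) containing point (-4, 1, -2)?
d = n·P = (1)(-4) + (0)(1) + (0)(-2) = -4
Plane: x = -4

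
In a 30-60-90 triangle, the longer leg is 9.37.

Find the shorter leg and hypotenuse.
In a 30-60-90 triangle, sides are in ratio 1 : √3 : 2.
Long leg = short leg·√3  →  short leg = 9.37/√3 = 5.41
Hypotenuse = 2·(short leg) = 2·9.37/√3 = 10.82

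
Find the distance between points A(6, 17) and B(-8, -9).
Using the distance formula: d = sqrt((x₂-x₁)² + (y₂-y₁)²)
dx = (-8) - 6 = -14
dy = (-9) - 17 = -26
d = sqrt((-14)² + (-26)²) = sqrt(196 + 676) = sqrt(872) = 29.53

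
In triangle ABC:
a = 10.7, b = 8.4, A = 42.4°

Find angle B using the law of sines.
sin(B)/b = sin(A)/a
sin(B) = b·sin(A)/a = 8.4·sin(42.4°)/10.7 = 0.529359
B = arcsin(0.529359) = 31.96°  (b ≤ a, so B ≤ A and the acute solution is unique)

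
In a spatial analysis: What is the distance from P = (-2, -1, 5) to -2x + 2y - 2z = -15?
d = |(-2)(-2) + 2(-1) + (-2)(5) - (-15)| / √((-2)² + 2² + (-2)²) = 7/√12 = 2.021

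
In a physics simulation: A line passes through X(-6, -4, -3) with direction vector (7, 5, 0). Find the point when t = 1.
P(1) = (-6 + 7(1), -4 + 5(1), -3 + 0(1)) = (1, 1, -3)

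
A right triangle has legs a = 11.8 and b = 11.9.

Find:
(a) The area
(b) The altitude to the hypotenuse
(a) Area = ½ab = ½·11.8·11.9 = 70.21
(b) Hypotenuse c = √(11.8² + 11.9²) = √280.85 = 16.7586
    Area = ½·c·h_c  →  h_c = 2·Area/c = 2·70.21/16.7586 = 8.379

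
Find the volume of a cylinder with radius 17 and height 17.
Volume = pi * r² * h
Volume = pi * 17² * 17
Volume = pi * 289 * 17
Volume = pi * 4913
Volume = 15434.64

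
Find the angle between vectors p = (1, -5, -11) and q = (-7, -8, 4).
p·q = -11, |p|² = 147, |q|² = 129
cos θ = -11/√18963 ≈ -0.07988
θ ≈ 94.58°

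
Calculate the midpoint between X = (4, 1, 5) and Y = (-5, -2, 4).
Midpoint = ((4-5)/2, (1-2)/2, (5+4)/2) = (-0.5, -0.5, 4.5)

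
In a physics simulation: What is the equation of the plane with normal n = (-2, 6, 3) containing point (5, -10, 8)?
d = n·P = (-2)(5) + (6)(-10) + (3)(8) = -46
Plane: -2x + 6y + 3z = -46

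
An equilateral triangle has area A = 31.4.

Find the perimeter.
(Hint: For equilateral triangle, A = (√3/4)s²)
A = (√3/4)s²  →  s² = 4A/√3 = 4·31.4/√3 = 72.5152
s = 8.51559
Perimeter = 3s = 25.55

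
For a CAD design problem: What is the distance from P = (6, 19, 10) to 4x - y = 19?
d = |4(6) + (-1)(19) + 0(10) - (19)| / √(4² + (-1)² + 0²) = 14/√17 = 3.395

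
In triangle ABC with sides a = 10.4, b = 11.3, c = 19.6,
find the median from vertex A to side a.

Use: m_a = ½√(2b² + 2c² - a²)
m_a = ½√(2·11.3² + 2·19.6² - 10.4²)
m_a = ½√(255.38 + 768.32 - 108.16) = ½√915.54 = 15.13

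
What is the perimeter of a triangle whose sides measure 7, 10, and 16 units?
Perimeter = sum of all sides
Perimeter = 7 + 10 + 16
Perimeter = 33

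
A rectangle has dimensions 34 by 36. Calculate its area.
Area = length * width
Area = 34 * 36
Area = 1224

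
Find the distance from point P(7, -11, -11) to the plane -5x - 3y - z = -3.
d = |(-5)(7) + (-3)(-11) + (-1)(-11) - (-3)| / √((-5)² + (-3)² + (-1)²) = 12/√35 = 2.028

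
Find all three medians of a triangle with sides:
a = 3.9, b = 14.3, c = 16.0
Using m_x = ½√(2y² + 2z² - x²):
m_a = ½√(2·14.3² + 2·16.0² - 3.9²) = ½√905.77 = 15.05
m_b = ½√(2·3.9² + 2·16.0² - 14.3²) = ½√337.93 = 9.191
m_c = ½√(2·3.9² + 2·14.3² - 16.0²) = ½√183.4 = 6.771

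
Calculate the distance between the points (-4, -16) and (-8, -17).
Using the distance formula: d = sqrt((x₂-x₁)² + (y₂-y₁)²)
dx = (-8) - (-4) = -4
dy = (-17) - (-16) = -1
d = sqrt((-4)² + (-1)²) = sqrt(16 + 1) = sqrt(17) = 4.12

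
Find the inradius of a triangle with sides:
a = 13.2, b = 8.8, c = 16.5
s = (a+b+c)/2 = (13.2+8.8+16.5)/2 = 19.25
Area = √(s(s-a)(s-b)(s-c)) = √(19.25·6.05·10.45·2.75) = 57.8519
r = Area/s = 57.8519/19.25 = 3.005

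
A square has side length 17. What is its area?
Area = s²
Area = 17²
Area = 289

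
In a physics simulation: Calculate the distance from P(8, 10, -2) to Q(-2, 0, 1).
d = √[(-10)² + (-10)² + (3)²] = √209 = 14.46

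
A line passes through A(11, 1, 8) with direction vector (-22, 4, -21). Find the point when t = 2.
P(2) = (11 + (-22)(2), 1 + 4(2), 8 + (-21)(2)) = (-33, 9, -34)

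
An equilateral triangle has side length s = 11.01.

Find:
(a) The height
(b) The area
(a) Height h = s·√3/2 = 11.01·√3/2 = 9.535
(b) Area = (√3/4)·s² = (√3/4)·11.01² = (√3/4)·121.22 = 52.49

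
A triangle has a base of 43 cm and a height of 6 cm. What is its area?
Area = (1/2) * base * height
Area = (1/2) * 43 * 6
Area = 129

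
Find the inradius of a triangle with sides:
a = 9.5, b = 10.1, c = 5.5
s = (a+b+c)/2 = (9.5+10.1+5.5)/2 = 12.55
Area = √(s(s-a)(s-b)(s-c)) = √(12.55·3.05·2.45·7.05) = 25.7128
r = Area/s = 25.7128/12.55 = 2.049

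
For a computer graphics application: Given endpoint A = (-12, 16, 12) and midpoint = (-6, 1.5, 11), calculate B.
B = (2×(-6) - (-12), 2×1.5 - 16, 2×11 - 12) = (0, -13, 10)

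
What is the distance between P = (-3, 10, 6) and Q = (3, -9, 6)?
d = √[(6)² + (-19)² + (0)²] = √397 = 19.92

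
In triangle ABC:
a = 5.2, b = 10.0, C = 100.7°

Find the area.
Using A = ½ab·sin(C):
A = ½·5.2·10.0·sin(100.7°) = ½·52·0.982613 = 25.55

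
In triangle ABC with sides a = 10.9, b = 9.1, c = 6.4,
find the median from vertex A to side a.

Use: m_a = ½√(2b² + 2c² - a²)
m_a = ½√(2·9.1² + 2·6.4² - 10.9²)
m_a = ½√(165.62 + 81.92 - 118.81) = ½√128.73 = 5.673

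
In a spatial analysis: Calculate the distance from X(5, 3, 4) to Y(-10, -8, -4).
d = √[(-15)² + (-11)² + (-8)²] = √410 = 20.25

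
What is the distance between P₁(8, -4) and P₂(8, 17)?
Using the distance formula: d = sqrt((x₂-x₁)² + (y₂-y₁)²)
dx = 8 - 8 = 0
dy = 17 - (-4) = 21
d = sqrt(0² + 21²) = sqrt(0 + 441) = sqrt(441) = 21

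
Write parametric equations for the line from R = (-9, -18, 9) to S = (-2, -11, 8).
Direction vector d = S - R = (7, 7, -1)
x = -9 + 7t, y = -18 + 7t, z = 9 - t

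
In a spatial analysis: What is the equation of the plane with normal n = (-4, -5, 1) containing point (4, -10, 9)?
d = n·P = (-4)(4) + (-5)(-10) + (1)(9) = 43
Plane: -4x - 5y + z = 43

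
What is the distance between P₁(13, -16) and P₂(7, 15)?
Using the distance formula: d = sqrt((x₂-x₁)² + (y₂-y₁)²)
dx = 7 - 13 = -6
dy = 15 - (-16) = 31
d = sqrt((-6)² + 31²) = sqrt(36 + 961) = sqrt(997) = 31.58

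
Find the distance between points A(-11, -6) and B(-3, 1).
Using the distance formula: d = sqrt((x₂-x₁)² + (y₂-y₁)²)
dx = (-3) - (-11) = 8
dy = 1 - (-6) = 7
d = sqrt(8² + 7²) = sqrt(64 + 49) = sqrt(113) = 10.63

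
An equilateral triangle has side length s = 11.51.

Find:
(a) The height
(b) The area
(a) Height h = s·√3/2 = 11.51·√3/2 = 9.968
(b) Area = (√3/4)·s² = (√3/4)·11.51² = (√3/4)·132.48 = 57.37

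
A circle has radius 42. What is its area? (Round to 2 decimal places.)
Area = pi * r²
Area = pi * 42²
Area = pi * 1764
Area = 5541.77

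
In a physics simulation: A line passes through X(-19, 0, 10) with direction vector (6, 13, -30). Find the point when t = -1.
P(-1) = (-19 + 6(-1), 0 + 13(-1), 10 + (-30)(-1)) = (-25, -13, 40)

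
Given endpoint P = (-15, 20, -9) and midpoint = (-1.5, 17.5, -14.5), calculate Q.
Q = (2×(-1.5) - (-15), 2×17.5 - 20, 2×(-14.5) - (-9)) = (12, 15, -20)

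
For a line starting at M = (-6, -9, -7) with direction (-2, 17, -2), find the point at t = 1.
P(1) = (-6 + (-2)(1), -9 + 17(1), -7 + (-2)(1)) = (-8, 8, -9)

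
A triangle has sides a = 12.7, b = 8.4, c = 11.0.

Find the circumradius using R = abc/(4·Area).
s = (a+b+c)/2 = 16.05
Area = √(s(s-a)(s-b)(s-c)) = √(16.05·3.35·7.65·5.05) = 45.576
R = abc/(4·Area) = (12.7·8.4·11.0)/(4·45.576) = 1173.48/182.304 = 6.437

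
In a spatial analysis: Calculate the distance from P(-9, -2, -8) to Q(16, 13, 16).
d = √[(25)² + (15)² + (24)²] = √1426 = 37.76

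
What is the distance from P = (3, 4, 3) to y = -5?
d = |0(3) + 1(4) + 0(3) - (-5)| / √(0² + 1² + 0²) = 9/√1 = 9.0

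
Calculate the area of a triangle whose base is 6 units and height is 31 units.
Area = (1/2) * base * height
Area = (1/2) * 6 * 31
Area = 93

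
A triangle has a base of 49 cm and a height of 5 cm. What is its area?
Area = (1/2) * base * height
Area = (1/2) * 49 * 5
Area = 122.50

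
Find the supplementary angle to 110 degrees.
Supplementary angles sum to 180 degrees.
Other angle = 180 - 110
Other angle = 70 degrees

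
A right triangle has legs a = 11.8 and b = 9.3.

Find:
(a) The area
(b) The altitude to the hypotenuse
(a) Area = ½ab = ½·11.8·9.3 = 54.87
(b) Hypotenuse c = √(11.8² + 9.3²) = √225.73 = 15.0243
    Area = ½·c·h_c  →  h_c = 2·Area/c = 2·54.87/15.0243 = 7.304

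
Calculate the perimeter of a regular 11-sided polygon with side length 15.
Perimeter = number of sides * side length
Perimeter = 11 * 15
Perimeter = 165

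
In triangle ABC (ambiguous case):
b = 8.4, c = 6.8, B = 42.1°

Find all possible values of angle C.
sin(C)/c = sin(B)/b  →  sin(C) = c·sin(B)/b = 6.8·sin(42.1°)/8.4 = 0.542726
C₁ = arcsin(0.542726) = 32.87°,  C₂ = 180° - C₁ = 147.13°
Check C₂: A = 180° - 42.1° - 147.13° = -9.23° ≤ 0, rejected
C = 32.87° (one solution)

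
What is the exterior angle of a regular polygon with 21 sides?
Exterior angle of a regular n-gon = 360/n
Exterior angle = 360/21
Exterior angle = 17.14 degrees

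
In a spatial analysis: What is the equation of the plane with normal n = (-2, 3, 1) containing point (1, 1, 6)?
d = n·P = (-2)(1) + (3)(1) + (1)(6) = 7
Plane: -2x + 3y + z = 7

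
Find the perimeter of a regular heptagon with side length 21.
Perimeter = number of sides * side length
Perimeter = 7 * 21
Perimeter = 147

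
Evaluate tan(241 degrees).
tan(241 degrees) = 1.804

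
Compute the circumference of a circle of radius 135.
Circumference = 2 * pi * r
Circumference = 2 * pi * 135
Circumference = 848.23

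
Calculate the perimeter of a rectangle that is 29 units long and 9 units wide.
Perimeter = 2 * (length + width)
Perimeter = 2 * (29 + 9)
Perimeter = 2 * 38
Perimeter = 76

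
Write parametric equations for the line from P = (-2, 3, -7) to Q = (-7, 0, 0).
Direction vector d = Q - P = (-5, -3, 7)
x = -2 - 5t, y = 3 - 3t, z = -7 + 7t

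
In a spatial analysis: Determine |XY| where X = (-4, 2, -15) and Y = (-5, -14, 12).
d = √[(-1)² + (-16)² + (27)²] = √986 = 31.4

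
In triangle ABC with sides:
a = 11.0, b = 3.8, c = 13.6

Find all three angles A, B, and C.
By the law of cosines:
cos(A) = (b² + c² - a²)/(2bc) = 0.758514  →  A = 40.67°
cos(B) = (a² + c² - b²)/(2ac) = 0.974332  →  B = 13.01°
cos(C) = (a² + b² - c²)/(2ab) = -0.592344  →  C = 126.3°
Check: A + B + C = 180.0° ✓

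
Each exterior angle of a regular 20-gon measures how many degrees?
Exterior angle of a regular n-gon = 360/n
Exterior angle = 360/20
Exterior angle = 18 degrees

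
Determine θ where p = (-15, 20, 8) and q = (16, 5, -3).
p·q = -164, |p|² = 689, |q|² = 290
cos θ = -164/√199810 ≈ -0.3669
θ ≈ 111.5°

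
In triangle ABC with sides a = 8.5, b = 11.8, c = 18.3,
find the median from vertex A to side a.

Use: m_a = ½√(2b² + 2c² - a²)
m_a = ½√(2·11.8² + 2·18.3² - 8.5²)
m_a = ½√(278.48 + 669.78 - 72.25) = ½√876.01 = 14.8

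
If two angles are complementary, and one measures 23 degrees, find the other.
Complementary angles sum to 90 degrees.
Other angle = 90 - 23
Other angle = 67 degrees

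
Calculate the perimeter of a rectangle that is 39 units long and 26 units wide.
Perimeter = 2 * (length + width)
Perimeter = 2 * (39 + 26)
Perimeter = 2 * 65
Perimeter = 130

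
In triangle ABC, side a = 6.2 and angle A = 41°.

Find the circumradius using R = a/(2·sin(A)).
R = a/(2·sin(A)) = 6.2/(2·sin(41°))
R = 6.2/(2·0.656059) = 6.2/1.312118 = 4.725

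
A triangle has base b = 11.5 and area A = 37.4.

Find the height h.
A = ½bh  →  h = 2A/b
h = 2·37.4/11.5 = 6.504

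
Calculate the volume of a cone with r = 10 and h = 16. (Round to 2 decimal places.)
Volume = (1/3) * pi * r² * h
Volume = (1/3) * pi * 10² * 16
Volume = (1/3) * pi * 100 * 16
Volume = (1/3) * pi * 1600
Volume = 1675.52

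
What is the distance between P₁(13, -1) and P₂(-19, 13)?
Using the distance formula: d = sqrt((x₂-x₁)² + (y₂-y₁)²)
dx = (-19) - 13 = -32
dy = 13 - (-1) = 14
d = sqrt((-32)² + 14²) = sqrt(1024 + 196) = sqrt(1220) = 34.93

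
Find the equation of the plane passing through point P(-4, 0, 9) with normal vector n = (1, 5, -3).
d = n·P = (1)(-4) + (5)(0) + (-3)(9) = -31
Plane: x + 5y - 3z = -31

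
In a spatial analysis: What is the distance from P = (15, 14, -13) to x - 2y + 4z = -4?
d = |1(15) + (-2)(14) + 4(-13) - (-4)| / √(1² + (-2)² + 4²) = 61/√21 = 13.31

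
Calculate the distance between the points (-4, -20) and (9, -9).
Using the distance formula: d = sqrt((x₂-x₁)² + (y₂-y₁)²)
dx = 9 - (-4) = 13
dy = (-9) - (-20) = 11
d = sqrt(13² + 11²) = sqrt(169 + 121) = sqrt(290) = 17.03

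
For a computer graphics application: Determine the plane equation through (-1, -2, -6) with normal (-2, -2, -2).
d = n·P = (-2)(-1) + (-2)(-2) + (-2)(-6) = 18
Plane: -2x - 2y - 2z = 18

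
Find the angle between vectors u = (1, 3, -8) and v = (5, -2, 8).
u·v = -65, |u|² = 74, |v|² = 93
cos θ = -65/√6882 ≈ -0.7835
θ ≈ 141.6°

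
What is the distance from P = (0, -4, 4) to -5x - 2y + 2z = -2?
d = |(-5)(0) + (-2)(-4) + 2(4) - (-2)| / √((-5)² + (-2)² + 2²) = 18/√33 = 3.133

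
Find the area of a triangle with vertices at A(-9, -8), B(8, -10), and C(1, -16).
Using the coordinate formula: Area = (1/2)|x₁(y₂-y₃) + x₂(y₃-y₁) + x₃(y₁-y₂)|
Area = (1/2)|(-9)((-10)-(-16)) + 8((-16)-(-8)) + 1((-8)-(-10))|
Area = (1/2)|(-9)*6 + 8*(-8) + 1*2|
Area = (1/2)|(-54) + (-64) + 2|
Area = (1/2)*116 = 58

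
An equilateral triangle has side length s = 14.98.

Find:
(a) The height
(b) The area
(a) Height h = s·√3/2 = 14.98·√3/2 = 12.97
(b) Area = (√3/4)·s² = (√3/4)·14.98² = (√3/4)·224.4 = 97.17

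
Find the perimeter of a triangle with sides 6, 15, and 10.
Perimeter = sum of all sides
Perimeter = 6 + 15 + 10
Perimeter = 31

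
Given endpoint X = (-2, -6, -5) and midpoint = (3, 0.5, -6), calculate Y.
Y = (2×3 - (-2), 2×0.5 - (-6), 2×(-6) - (-5)) = (8, 7, -7)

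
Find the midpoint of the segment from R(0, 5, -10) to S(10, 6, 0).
Midpoint = ((0+10)/2, (5+6)/2, (-10+0)/2) = (5, 5.5, -5)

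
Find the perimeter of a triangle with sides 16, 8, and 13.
Perimeter = sum of all sides
Perimeter = 16 + 8 + 13
Perimeter = 37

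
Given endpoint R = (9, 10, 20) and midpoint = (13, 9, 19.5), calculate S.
S = (2×13 - 9, 2×9 - 10, 2×19.5 - 20) = (17, 8, 19)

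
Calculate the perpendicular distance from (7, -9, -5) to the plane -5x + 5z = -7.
d = |(-5)(7) + 0(-9) + 5(-5) - (-7)| / √((-5)² + 0² + 5²) = 53/√50 = 7.495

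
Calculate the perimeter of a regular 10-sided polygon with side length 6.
Perimeter = number of sides * side length
Perimeter = 10 * 6
Perimeter = 60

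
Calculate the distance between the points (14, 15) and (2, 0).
Using the distance formula: d = sqrt((x₂-x₁)² + (y₂-y₁)²)
dx = 2 - 14 = -12
dy = 0 - 15 = -15
d = sqrt((-12)² + (-15)²) = sqrt(144 + 225) = sqrt(369) = 19.21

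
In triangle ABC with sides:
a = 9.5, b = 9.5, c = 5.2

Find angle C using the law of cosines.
cos(C) = (a² + b² - c²)/(2ab)
cos(C) = (9.5² + 9.5² - 5.2²)/(2·9.5·9.5) = 153.46/180.5 = 0.850194
C = arccos(0.850194) = 31.77°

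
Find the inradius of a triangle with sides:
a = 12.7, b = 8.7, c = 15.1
s = (a+b+c)/2 = (12.7+8.7+15.1)/2 = 18.25
Area = √(s(s-a)(s-b)(s-c)) = √(18.25·5.55·9.55·3.15) = 55.1995
r = Area/s = 55.1995/18.25 = 3.025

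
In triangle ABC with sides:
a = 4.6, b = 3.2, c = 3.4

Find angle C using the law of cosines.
cos(C) = (a² + b² - c²)/(2ab)
cos(C) = (4.6² + 3.2² - 3.4²)/(2·4.6·3.2) = 19.84/29.44 = 0.673913
C = arccos(0.673913) = 47.63°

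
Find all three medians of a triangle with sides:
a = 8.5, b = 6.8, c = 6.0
Using m_x = ½√(2y² + 2z² - x²):
m_a = ½√(2·6.8² + 2·6.0² - 8.5²) = ½√92.23 = 4.802
m_b = ½√(2·8.5² + 2·6.0² - 6.8²) = ½√170.26 = 6.524
m_c = ½√(2·8.5² + 2·6.8² - 6.0²) = ½√200.98 = 7.088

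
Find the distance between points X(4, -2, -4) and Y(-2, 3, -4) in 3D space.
d = √[(-6)² + (5)² + (0)²] = √61 = 7.81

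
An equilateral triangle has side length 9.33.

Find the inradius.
For an equilateral triangle, r = s/(2√3) where s is the side.
r = 9.33/(2√3) = 9.33/3.464102 = 2.693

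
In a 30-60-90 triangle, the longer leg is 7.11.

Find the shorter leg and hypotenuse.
In a 30-60-90 triangle, sides are in ratio 1 : √3 : 2.
Long leg = short leg·√3  →  short leg = 7.11/√3 = 4.105
Hypotenuse = 2·(short leg) = 2·7.11/√3 = 8.21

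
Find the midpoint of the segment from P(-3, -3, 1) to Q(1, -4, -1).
Midpoint = ((-3+1)/2, (-3-4)/2, (1-1)/2) = (-1, -3.5, 0)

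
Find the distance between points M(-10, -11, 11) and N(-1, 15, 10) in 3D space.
d = √[(9)² + (26)² + (-1)²] = √758 = 27.53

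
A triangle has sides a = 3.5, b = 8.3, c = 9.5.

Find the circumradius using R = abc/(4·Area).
s = (a+b+c)/2 = 10.65
Area = √(s(s-a)(s-b)(s-c)) = √(10.65·7.15·2.35·1.15) = 14.3453
R = abc/(4·Area) = (3.5·8.3·9.5)/(4·14.3453) = 275.975/57.3812 = 4.809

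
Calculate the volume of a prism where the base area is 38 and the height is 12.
Volume = base area * height
Volume = 38 * 12
Volume = 456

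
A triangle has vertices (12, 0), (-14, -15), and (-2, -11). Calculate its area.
Using the coordinate formula: Area = (1/2)|x₁(y₂-y₃) + x₂(y₃-y₁) + x₃(y₁-y₂)|
Area = (1/2)|12((-15)-(-11)) + (-14)((-11)-0) + (-2)(0-(-15))|
Area = (1/2)|12*(-4) + (-14)*(-11) + (-2)*15|
Area = (1/2)|(-48) + 154 + (-30)|
Area = (1/2)*76 = 38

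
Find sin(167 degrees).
sin(167 degrees) = 0.225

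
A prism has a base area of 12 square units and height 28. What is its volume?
Volume = base area * height
Volume = 12 * 28
Volume = 336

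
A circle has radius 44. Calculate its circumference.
Circumference = 2 * pi * r
Circumference = 2 * pi * 44
Circumference = 276.46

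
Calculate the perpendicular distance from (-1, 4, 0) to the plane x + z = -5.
d = |1(-1) + 0(4) + 1(0) - (-5)| / √(1² + 0² + 1²) = 4/√2 = 2.828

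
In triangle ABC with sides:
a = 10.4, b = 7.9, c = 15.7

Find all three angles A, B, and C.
By the law of cosines:
cos(A) = (b² + c² - a²)/(2bc) = 0.809240  →  A = 35.98°
cos(B) = (a² + c² - b²)/(2ac) = 0.894904  →  B = 26.5°
cos(C) = (a² + b² - c²)/(2ab) = -0.462025  →  C = 117.5°
Check: A + B + C = 180.0° ✓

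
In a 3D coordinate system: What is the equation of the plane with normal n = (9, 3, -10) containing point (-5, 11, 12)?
d = n·P = (9)(-5) + (3)(11) + (-10)(12) = -132
Plane: 9x + 3y - 10z = -132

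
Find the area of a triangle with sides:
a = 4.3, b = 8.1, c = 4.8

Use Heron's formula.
s = (a+b+c)/2 = (4.3+8.1+4.8)/2 = 8.6
A = √(s(s-a)(s-b)(s-c)) = √(8.6·4.3·0.5·3.8)
A = √70.262 = 8.382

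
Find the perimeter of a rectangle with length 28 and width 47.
Perimeter = 2 * (length + width)
Perimeter = 2 * (28 + 47)
Perimeter = 2 * 75
Perimeter = 150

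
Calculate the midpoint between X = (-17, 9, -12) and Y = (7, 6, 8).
Midpoint = ((-17+7)/2, (9+6)/2, (-12+8)/2) = (-5, 7.5, -2)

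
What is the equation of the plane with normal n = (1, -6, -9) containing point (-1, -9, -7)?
d = n·P = (1)(-1) + (-6)(-9) + (-9)(-7) = 116
Plane: x - 6y - 9z = 116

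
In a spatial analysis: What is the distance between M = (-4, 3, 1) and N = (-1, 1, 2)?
d = √[(3)² + (-2)² + (1)²] = √14 = 3.742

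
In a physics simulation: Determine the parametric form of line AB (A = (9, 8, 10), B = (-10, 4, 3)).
Direction vector d = B - A = (-19, -4, -7)
x = 9 - 19t, y = 8 - 4t, z = 10 - 7t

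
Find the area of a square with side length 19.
Area = s²
Area = 19²
Area = 361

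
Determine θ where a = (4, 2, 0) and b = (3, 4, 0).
a·b = 20, |a|² = 20, |b|² = 25
cos θ = 20/√500 ≈ 0.8944
θ ≈ 26.57°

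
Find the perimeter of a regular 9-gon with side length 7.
Perimeter = number of sides * side length
Perimeter = 9 * 7
Perimeter = 63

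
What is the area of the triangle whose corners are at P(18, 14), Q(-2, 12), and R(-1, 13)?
Using the coordinate formula: Area = (1/2)|x₁(y₂-y₃) + x₂(y₃-y₁) + x₃(y₁-y₂)|
Area = (1/2)|18(12-13) + (-2)(13-14) + (-1)(14-12)|
Area = (1/2)|18*(-1) + (-2)*(-1) + (-1)*2|
Area = (1/2)|(-18) + 2 + (-2)|
Area = (1/2)*18 = 9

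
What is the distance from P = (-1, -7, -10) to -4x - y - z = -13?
d = |(-4)(-1) + (-1)(-7) + (-1)(-10) - (-13)| / √((-4)² + (-1)² + (-1)²) = 34/√18 = 8.014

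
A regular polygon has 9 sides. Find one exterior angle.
Exterior angle of a regular n-gon = 360/n
Exterior angle = 360/9
Exterior angle = 40 degrees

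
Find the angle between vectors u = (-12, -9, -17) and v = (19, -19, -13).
u·v = 164, |u|² = 514, |v|² = 891
cos θ = 164/√457974 ≈ 0.2423
θ ≈ 75.98°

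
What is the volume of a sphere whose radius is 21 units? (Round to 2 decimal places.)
Volume = (4/3) * pi * r³
Volume = (4/3) * pi * 21³
Volume = (4/3) * pi * 9261
Volume = 38792.39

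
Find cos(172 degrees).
cos(172 degrees) = -0.9903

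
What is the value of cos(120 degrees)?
cos(120 degrees) = -0.5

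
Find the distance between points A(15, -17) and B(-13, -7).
Using the distance formula: d = sqrt((x₂-x₁)² + (y₂-y₁)²)
dx = (-13) - 15 = -28
dy = (-7) - (-17) = 10
d = sqrt((-28)² + 10²) = sqrt(784 + 100) = sqrt(884) = 29.73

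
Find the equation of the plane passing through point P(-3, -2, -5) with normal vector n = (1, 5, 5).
d = n·P = (1)(-3) + (5)(-2) + (5)(-5) = -38
Plane: x + 5y + 5z = -38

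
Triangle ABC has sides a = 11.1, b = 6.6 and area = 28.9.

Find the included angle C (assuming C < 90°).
Area = ½ab·sin(C)  →  sin(C) = 2·Area/(ab)
sin(C) = 2·28.9/(11.1·6.6) = 0.788971
C = arcsin(0.788971) = 52.09°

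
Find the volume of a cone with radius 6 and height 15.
Volume = (1/3) * pi * r² * h
Volume = (1/3) * pi * 6² * 15
Volume = (1/3) * pi * 36 * 15
Volume = (1/3) * pi * 540
Volume = 565.49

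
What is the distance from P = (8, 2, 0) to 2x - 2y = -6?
d = |2(8) + (-2)(2) + 0(0) - (-6)| / √(2² + (-2)² + 0²) = 18/√8 = 6.364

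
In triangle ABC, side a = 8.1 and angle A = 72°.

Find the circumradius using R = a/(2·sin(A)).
R = a/(2·sin(A)) = 8.1/(2·sin(72°))
R = 8.1/(2·0.951057) = 8.1/1.902113 = 4.258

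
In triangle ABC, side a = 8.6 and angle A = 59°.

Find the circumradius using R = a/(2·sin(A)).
R = a/(2·sin(A)) = 8.6/(2·sin(59°))
R = 8.6/(2·0.857167) = 8.6/1.714335 = 5.017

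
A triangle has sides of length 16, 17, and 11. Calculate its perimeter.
Perimeter = sum of all sides
Perimeter = 16 + 17 + 11
Perimeter = 44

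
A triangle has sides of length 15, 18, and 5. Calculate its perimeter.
Perimeter = sum of all sides
Perimeter = 15 + 18 + 5
Perimeter = 38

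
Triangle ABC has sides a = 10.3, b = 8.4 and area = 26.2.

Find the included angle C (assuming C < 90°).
Area = ½ab·sin(C)  →  sin(C) = 2·Area/(ab)
sin(C) = 2·26.2/(10.3·8.4) = 0.605640
C = arcsin(0.605640) = 37.27°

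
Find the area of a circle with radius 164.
Area = pi * r²
Area = pi * 164²
Area = pi * 26896
Area = 84496.28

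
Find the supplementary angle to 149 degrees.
Supplementary angles sum to 180 degrees.
Other angle = 180 - 149
Other angle = 31 degrees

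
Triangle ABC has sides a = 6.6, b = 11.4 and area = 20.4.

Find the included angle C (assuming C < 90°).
Area = ½ab·sin(C)  →  sin(C) = 2·Area/(ab)
sin(C) = 2·20.4/(6.6·11.4) = 0.542265
C = arcsin(0.542265) = 32.84°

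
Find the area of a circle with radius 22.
Area = pi * r²
Area = pi * 22²
Area = pi * 484
Area = 1520.53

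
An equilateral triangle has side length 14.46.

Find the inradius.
For an equilateral triangle, r = s/(2√3) where s is the side.
r = 14.46/(2√3) = 14.46/3.464102 = 4.174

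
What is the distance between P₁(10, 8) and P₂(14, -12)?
Using the distance formula: d = sqrt((x₂-x₁)² + (y₂-y₁)²)
dx = 14 - 10 = 4
dy = (-12) - 8 = -20
d = sqrt(4² + (-20)²) = sqrt(16 + 400) = sqrt(416) = 20.40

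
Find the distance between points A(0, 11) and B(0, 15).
Using the distance formula: d = sqrt((x₂-x₁)² + (y₂-y₁)²)
dx = 0 - 0 = 0
dy = 15 - 11 = 4
d = sqrt(0² + 4²) = sqrt(0 + 16) = sqrt(16) = 4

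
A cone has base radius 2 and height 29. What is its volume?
Volume = (1/3) * pi * r² * h
Volume = (1/3) * pi * 2² * 29
Volume = (1/3) * pi * 4 * 29
Volume = (1/3) * pi * 116
Volume = 121.47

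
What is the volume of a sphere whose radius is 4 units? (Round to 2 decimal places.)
Volume = (4/3) * pi * r³
Volume = (4/3) * pi * 4³
Volume = (4/3) * pi * 64
Volume = 268.08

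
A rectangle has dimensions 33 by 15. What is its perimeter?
Perimeter = 2 * (length + width)
Perimeter = 2 * (33 + 15)
Perimeter = 2 * 48
Perimeter = 96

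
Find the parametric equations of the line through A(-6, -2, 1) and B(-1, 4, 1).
Direction vector d = B - A = (5, 6, 0)
x = -6 + 5t, y = -2 + 6t, z = 1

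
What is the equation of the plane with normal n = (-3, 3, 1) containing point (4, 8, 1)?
d = n·P = (-3)(4) + (3)(8) + (1)(1) = 13
Plane: -3x + 3y + z = 13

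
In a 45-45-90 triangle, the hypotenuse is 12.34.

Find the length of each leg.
In a 45-45-90 triangle, hypotenuse = leg·√2  →  leg = hypotenuse/√2
leg = 12.34/√2 = 8.726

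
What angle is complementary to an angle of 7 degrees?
Complementary angles sum to 90 degrees.
Other angle = 90 - 7
Other angle = 83 degrees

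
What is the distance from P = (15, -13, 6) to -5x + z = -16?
d = |(-5)(15) + 0(-13) + 1(6) - (-16)| / √((-5)² + 0² + 1²) = 53/√26 = 10.39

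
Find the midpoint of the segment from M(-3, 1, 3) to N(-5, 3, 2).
Midpoint = ((-3-5)/2, (1+3)/2, (3+2)/2) = (-4, 2, 2.5)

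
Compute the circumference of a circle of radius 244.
Circumference = 2 * pi * r
Circumference = 2 * pi * 244
Circumference = 1533.10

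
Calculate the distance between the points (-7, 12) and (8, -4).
Using the distance formula: d = sqrt((x₂-x₁)² + (y₂-y₁)²)
dx = 8 - (-7) = 15
dy = (-4) - 12 = -16
d = sqrt(15² + (-16)²) = sqrt(225 + 256) = sqrt(481) = 21.93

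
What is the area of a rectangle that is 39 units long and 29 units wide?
Area = length * width
Area = 39 * 29
Area = 1131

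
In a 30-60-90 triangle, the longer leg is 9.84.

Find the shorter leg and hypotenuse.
In a 30-60-90 triangle, sides are in ratio 1 : √3 : 2.
Long leg = short leg·√3  →  short leg = 9.84/√3 = 5.681
Hypotenuse = 2·(short leg) = 2·9.84/√3 = 11.36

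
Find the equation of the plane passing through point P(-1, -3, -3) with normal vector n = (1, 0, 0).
d = n·P = (1)(-1) + (0)(-3) + (0)(-3) = -1
Plane: x = -1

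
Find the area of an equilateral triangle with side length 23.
Area = (sqrt(3)/4) * s²
Area = (sqrt(3)/4) * 23²
Area = (sqrt(3)/4) * 529
Area = 229.06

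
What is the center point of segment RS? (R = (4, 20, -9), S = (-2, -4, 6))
Midpoint = ((4-2)/2, (20-4)/2, (-9+6)/2) = (1, 8, -1.5)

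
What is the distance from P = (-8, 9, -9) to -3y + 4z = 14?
d = |0(-8) + (-3)(9) + 4(-9) - (14)| / √(0² + (-3)² + 4²) = 77/√25 = 15.4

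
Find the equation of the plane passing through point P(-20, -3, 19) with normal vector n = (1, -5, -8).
d = n·P = (1)(-20) + (-5)(-3) + (-8)(19) = -157
Plane: x - 5y - 8z = -157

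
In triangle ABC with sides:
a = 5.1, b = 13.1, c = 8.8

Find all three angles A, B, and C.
By the law of cosines:
cos(A) = (b² + c² - a²)/(2bc) = 0.967384  →  A = 14.67°
cos(B) = (a² + c² - b²)/(2ac) = -0.759358  →  B = 139.4°
cos(C) = (a² + b² - c²)/(2ab) = 0.899416  →  C = 25.92°
Check: A + B + C = 180.0° ✓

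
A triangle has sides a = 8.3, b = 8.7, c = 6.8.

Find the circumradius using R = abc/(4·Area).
s = (a+b+c)/2 = 11.9
Area = √(s(s-a)(s-b)(s-c)) = √(11.9·3.6·3.2·5.1) = 26.4414
R = abc/(4·Area) = (8.3·8.7·6.8)/(4·26.4414) = 491.028/105.7656 = 4.643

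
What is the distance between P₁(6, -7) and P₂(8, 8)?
Using the distance formula: d = sqrt((x₂-x₁)² + (y₂-y₁)²)
dx = 8 - 6 = 2
dy = 8 - (-7) = 15
d = sqrt(2² + 15²) = sqrt(4 + 225) = sqrt(229) = 15.13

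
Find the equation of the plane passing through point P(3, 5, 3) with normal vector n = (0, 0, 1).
d = n·P = (0)(3) + (0)(5) + (1)(3) = 3
Plane: z = 3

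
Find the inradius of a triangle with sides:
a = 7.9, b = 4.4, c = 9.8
s = (a+b+c)/2 = (7.9+4.4+9.8)/2 = 11.05
Area = √(s(s-a)(s-b)(s-c)) = √(11.05·3.15·6.65·1.25) = 17.0099
r = Area/s = 17.0099/11.05 = 1.539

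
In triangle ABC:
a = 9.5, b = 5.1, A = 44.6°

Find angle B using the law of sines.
sin(B)/b = sin(A)/a
sin(B) = b·sin(A)/a = 5.1·sin(44.6°)/9.5 = 0.376945
B = arcsin(0.376945) = 22.14°  (b ≤ a, so B ≤ A and the acute solution is unique)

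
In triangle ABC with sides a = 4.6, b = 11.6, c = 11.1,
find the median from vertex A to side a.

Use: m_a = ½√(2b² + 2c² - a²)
m_a = ½√(2·11.6² + 2·11.1² - 4.6²)
m_a = ½√(269.12 + 246.42 - 21.16) = ½√494.38 = 11.12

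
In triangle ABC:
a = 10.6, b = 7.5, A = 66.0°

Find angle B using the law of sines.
sin(B)/b = sin(A)/a
sin(B) = b·sin(A)/a = 7.5·sin(66.0°)/10.6 = 0.646377
B = arcsin(0.646377) = 40.27°  (b ≤ a, so B ≤ A and the acute solution is unique)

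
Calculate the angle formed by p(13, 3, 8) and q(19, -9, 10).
p·q = 300, |p|² = 242, |q|² = 542
cos θ = 300/√131164 ≈ 0.8284
θ ≈ 34.07°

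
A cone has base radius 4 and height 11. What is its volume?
Volume = (1/3) * pi * r² * h
Volume = (1/3) * pi * 4² * 11
Volume = (1/3) * pi * 16 * 11
Volume = (1/3) * pi * 176
Volume = 184.31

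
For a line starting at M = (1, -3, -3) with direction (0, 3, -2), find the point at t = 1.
P(1) = (1 + 0(1), -3 + 3(1), -3 + (-2)(1)) = (1, 0, -5)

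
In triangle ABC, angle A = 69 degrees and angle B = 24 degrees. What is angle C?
Sum of angles in a triangle = 180 degrees
Third angle = 180 - 69 - 24
Third angle = 87 degrees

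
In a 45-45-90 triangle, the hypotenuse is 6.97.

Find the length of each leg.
In a 45-45-90 triangle, hypotenuse = leg·√2  →  leg = hypotenuse/√2
leg = 6.97/√2 = 4.929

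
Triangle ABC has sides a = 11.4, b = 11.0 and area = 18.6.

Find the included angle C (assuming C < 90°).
Area = ½ab·sin(C)  →  sin(C) = 2·Area/(ab)
sin(C) = 2·18.6/(11.4·11.0) = 0.296651
C = arcsin(0.296651) = 17.26°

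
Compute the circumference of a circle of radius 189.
Circumference = 2 * pi * r
Circumference = 2 * pi * 189
Circumference = 1187.52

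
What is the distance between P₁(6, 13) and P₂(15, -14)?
Using the distance formula: d = sqrt((x₂-x₁)² + (y₂-y₁)²)
dx = 15 - 6 = 9
dy = (-14) - 13 = -27
d = sqrt(9² + (-27)²) = sqrt(81 + 729) = sqrt(810) = 28.46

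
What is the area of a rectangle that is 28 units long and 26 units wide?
Area = length * width
Area = 28 * 26
Area = 728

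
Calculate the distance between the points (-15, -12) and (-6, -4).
Using the distance formula: d = sqrt((x₂-x₁)² + (y₂-y₁)²)
dx = (-6) - (-15) = 9
dy = (-4) - (-12) = 8
d = sqrt(9² + 8²) = sqrt(81 + 64) = sqrt(145) = 12.04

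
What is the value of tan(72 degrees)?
tan(72 degrees) = 3.0777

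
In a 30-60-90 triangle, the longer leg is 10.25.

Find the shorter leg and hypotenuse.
In a 30-60-90 triangle, sides are in ratio 1 : √3 : 2.
Long leg = short leg·√3  →  short leg = 10.25/√3 = 5.918
Hypotenuse = 2·(short leg) = 2·10.25/√3 = 11.84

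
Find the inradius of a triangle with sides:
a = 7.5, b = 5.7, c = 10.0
s = (a+b+c)/2 = (7.5+5.7+10.0)/2 = 11.6
Area = √(s(s-a)(s-b)(s-c)) = √(11.6·4.1·5.9·1.6) = 21.1888
r = Area/s = 21.1888/11.6 = 1.827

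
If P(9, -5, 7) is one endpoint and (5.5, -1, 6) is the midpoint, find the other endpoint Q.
Q = (2×5.5 - 9, 2×(-1) - (-5), 2×6 - 7) = (2, 3, 5)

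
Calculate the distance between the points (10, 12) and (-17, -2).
Using the distance formula: d = sqrt((x₂-x₁)² + (y₂-y₁)²)
dx = (-17) - 10 = -27
dy = (-2) - 12 = -14
d = sqrt((-27)² + (-14)²) = sqrt(729 + 196) = sqrt(925) = 30.41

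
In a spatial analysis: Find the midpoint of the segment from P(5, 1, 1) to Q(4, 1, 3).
Midpoint = ((5+4)/2, (1+1)/2, (1+3)/2) = (4.5, 1, 2)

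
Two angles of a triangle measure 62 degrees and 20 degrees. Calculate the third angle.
Sum of angles in a triangle = 180 degrees
Third angle = 180 - 62 - 20
Third angle = 98 degrees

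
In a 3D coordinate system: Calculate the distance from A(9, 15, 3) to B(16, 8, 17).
d = √[(7)² + (-7)² + (14)²] = √294 = 17.15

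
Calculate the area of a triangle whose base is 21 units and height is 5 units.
Area = (1/2) * base * height
Area = (1/2) * 21 * 5
Area = 52.50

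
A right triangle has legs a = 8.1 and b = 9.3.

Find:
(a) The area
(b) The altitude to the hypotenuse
(a) Area = ½ab = ½·8.1·9.3 = 37.665
(b) Hypotenuse c = √(8.1² + 9.3²) = √152.1 = 12.3329
    Area = ½·c·h_c  →  h_c = 2·Area/c = 2·37.665/12.3329 = 6.108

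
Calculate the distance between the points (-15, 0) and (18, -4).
Using the distance formula: d = sqrt((x₂-x₁)² + (y₂-y₁)²)
dx = 18 - (-15) = 33
dy = (-4) - 0 = -4
d = sqrt(33² + (-4)²) = sqrt(1089 + 16) = sqrt(1105) = 33.24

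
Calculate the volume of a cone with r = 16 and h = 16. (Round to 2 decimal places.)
Volume = (1/3) * pi * r² * h
Volume = (1/3) * pi * 16² * 16
Volume = (1/3) * pi * 256 * 16
Volume = (1/3) * pi * 4096
Volume = 4289.32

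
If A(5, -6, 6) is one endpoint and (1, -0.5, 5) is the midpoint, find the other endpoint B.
B = (2×1 - 5, 2×(-0.5) - (-6), 2×5 - 6) = (-3, 5, 4)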